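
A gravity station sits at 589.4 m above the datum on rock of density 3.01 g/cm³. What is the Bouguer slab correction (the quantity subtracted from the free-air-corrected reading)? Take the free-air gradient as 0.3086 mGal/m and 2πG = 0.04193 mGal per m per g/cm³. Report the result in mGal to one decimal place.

74.4

Bouguer slab correction = 0.04193 × 3.01 × 589.4 = 74.4 mGal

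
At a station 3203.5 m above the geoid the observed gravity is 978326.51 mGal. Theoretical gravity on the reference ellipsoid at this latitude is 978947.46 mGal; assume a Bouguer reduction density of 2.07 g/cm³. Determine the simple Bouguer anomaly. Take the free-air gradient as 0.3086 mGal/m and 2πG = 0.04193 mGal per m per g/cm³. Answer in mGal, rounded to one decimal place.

89.6

Free-air correction = 0.3086 × 3203.5 = 988.60 mGal
Free-air anomaly = 978326.51 − 978947.46 + (988.60) = 367.65 mGal
Bouguer slab correction = 0.04193 × 2.07 × 3203.5 = 278.05 mGal
Simple Bouguer anomaly = 367.65 − (278.05) = 89.60 mGal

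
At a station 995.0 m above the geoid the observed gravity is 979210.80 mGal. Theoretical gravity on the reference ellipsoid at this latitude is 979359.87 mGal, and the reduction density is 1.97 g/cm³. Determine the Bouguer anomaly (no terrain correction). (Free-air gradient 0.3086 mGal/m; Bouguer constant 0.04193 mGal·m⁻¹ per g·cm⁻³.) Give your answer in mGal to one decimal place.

75.8

Free-air correction = 0.3086 × 995.0 = 307.06 mGal
Free-air anomaly = 979210.80 − 979359.87 + (307.06) = 157.99 mGal
Bouguer slab correction = 0.04193 × 1.97 × 995.0 = 82.19 mGal
Simple Bouguer anomaly = 157.99 − (82.19) = 75.80 mGal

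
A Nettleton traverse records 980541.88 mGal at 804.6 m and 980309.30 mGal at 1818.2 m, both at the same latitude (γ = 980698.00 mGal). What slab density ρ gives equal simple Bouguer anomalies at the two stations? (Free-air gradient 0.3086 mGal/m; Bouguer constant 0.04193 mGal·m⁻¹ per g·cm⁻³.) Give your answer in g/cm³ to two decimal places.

Δg_obs = 980309.30 − 980541.88 = -232.58 mGal over Δh = 1818.2 − 804.6 = 1013.6 m
Equal Bouguer anomalies ⇒ Δg_obs + (0.3086 − 0.04193ρ)·Δh = 0
0.3086 − 0.04193ρ = −Δg_obs/Δh = 0.22946
ρ = (0.3086 − 0.22946) / 0.04193 = 1.89 g/cm³

1.89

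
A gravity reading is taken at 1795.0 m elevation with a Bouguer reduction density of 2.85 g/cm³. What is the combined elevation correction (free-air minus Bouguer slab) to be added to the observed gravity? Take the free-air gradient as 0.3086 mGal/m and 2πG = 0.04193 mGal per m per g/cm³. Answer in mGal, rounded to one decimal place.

Combined gradient = 0.3086 − 0.04193 × 2.85 = 0.1890995 mGal/m
Combined elevation correction = 0.1890995 × 1795.0 = 339.4 mGal

339.4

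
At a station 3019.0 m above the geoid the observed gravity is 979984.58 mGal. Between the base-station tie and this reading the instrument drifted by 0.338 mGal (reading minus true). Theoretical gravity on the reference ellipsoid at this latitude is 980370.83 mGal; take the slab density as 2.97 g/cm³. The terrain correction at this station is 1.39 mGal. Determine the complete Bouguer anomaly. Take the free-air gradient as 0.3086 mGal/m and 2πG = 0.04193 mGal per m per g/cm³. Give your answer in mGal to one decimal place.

Drift-corrected reading = 979984.58 − (0.338) = 979984.242 mGal
Free-air correction = 0.3086 × 3019.0 = 931.66 mGal
Free-air anomaly = 979984.242 − 980370.83 + (931.66) = 545.072 mGal
Bouguer slab correction = 0.04193 × 2.97 × 3019.0 = 375.96 mGal
Simple Bouguer anomaly = 545.072 − (375.96) = 169.112 mGal
Complete Bouguer anomaly = 169.112 + 1.39 = 170.502 mGal

170.5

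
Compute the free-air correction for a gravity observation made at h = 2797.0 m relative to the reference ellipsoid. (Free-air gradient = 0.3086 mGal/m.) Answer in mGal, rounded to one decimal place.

863.2

Free-air correction = 0.3086 × 2797.0 = 863.2 mGal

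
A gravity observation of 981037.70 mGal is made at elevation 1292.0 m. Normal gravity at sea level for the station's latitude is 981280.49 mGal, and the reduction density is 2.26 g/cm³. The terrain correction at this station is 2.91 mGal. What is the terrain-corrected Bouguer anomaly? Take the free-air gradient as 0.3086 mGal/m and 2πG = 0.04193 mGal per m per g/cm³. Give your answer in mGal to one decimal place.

Free-air correction = 0.3086 × 1292.0 = 398.71 mGal
Free-air anomaly = 981037.70 − 981280.49 + (398.71) = 155.92 mGal
Bouguer slab correction = 0.04193 × 2.26 × 1292.0 = 122.43 mGal
Simple Bouguer anomaly = 155.92 − (122.43) = 33.49 mGal
Complete Bouguer anomaly = 33.49 + 2.91 = 36.40 mGal

36.4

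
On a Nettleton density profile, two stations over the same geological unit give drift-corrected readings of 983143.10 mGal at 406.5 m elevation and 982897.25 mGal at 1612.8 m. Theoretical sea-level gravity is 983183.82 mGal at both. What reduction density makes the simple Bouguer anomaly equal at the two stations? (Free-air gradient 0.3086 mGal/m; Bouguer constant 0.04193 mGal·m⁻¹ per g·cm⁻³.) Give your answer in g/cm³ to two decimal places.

Δg_obs = 982897.25 − 983143.10 = -245.85 mGal over Δh = 1612.8 − 406.5 = 1206.3 m
Equal Bouguer anomalies ⇒ Δg_obs + (0.3086 − 0.04193ρ)·Δh = 0
0.3086 − 0.04193ρ = −Δg_obs/Δh = 0.20381
ρ = (0.3086 − 0.20381) / 0.04193 = 2.50 g/cm³

2.50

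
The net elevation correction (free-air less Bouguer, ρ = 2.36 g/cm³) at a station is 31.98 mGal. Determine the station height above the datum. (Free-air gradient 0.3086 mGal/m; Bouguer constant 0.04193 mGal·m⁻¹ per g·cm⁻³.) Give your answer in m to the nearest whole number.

153

Combined gradient = 0.3086 − 0.04193 × 2.36 = 0.2096452 mGal/m
h = 31.98 / 0.2096452 = 152.54 m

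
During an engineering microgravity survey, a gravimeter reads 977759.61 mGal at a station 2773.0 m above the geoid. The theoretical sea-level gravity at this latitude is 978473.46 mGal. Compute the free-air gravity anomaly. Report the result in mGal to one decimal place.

Free-air correction = 0.3086 × 2773.0 = 855.75 mGal
Free-air anomaly = 977759.61 − 978473.46 + (855.75) = 141.90 mGal

141.9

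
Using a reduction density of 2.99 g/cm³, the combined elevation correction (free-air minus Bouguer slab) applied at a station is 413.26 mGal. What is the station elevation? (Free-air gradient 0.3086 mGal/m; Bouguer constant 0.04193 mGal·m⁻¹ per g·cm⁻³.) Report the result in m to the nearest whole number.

Combined gradient = 0.3086 − 0.04193 × 2.99 = 0.1832293 mGal/m
h = 413.26 / 0.1832293 = 2255.43 m

2255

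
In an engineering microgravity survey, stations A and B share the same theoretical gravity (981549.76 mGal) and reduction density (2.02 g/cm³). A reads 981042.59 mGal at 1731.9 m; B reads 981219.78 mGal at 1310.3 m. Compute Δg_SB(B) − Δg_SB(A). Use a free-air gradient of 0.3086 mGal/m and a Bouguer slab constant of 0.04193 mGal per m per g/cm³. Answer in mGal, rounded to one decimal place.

82.8

Δg_SB(A) = 981042.59 − 981549.76 + 0.3086×1731.9 − 0.04193×2.02×1731.9 = -119.40 mGal
Δg_SB(B) = 981219.78 − 981549.76 + 0.3086×1310.3 − 0.04193×2.02×1310.3 = -36.60 mGal
Difference = -36.60 − (-119.40) = 82.80 mGal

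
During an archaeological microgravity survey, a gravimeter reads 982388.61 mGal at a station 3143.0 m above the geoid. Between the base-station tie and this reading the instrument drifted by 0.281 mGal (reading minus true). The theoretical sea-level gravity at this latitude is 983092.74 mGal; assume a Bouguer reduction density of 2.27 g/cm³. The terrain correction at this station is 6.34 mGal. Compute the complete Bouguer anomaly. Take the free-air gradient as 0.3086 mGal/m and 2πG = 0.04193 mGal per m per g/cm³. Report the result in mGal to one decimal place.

-27.3

Drift-corrected reading = 982388.61 − (0.281) = 982388.329 mGal
Free-air correction = 0.3086 × 3143.0 = 969.93 mGal
Free-air anomaly = 982388.329 − 983092.74 + (969.93) = 265.519 mGal
Bouguer slab correction = 0.04193 × 2.27 × 3143.0 = 299.15 mGal
Simple Bouguer anomaly = 265.519 − (299.15) = -33.631 mGal
Complete Bouguer anomaly = -33.631 + 6.34 = -27.291 mGal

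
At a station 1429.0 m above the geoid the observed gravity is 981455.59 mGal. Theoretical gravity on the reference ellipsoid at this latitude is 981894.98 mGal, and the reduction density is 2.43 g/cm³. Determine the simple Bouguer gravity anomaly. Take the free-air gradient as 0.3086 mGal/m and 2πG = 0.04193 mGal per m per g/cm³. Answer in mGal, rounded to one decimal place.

-144.0

Free-air correction = 0.3086 × 1429.0 = 440.99 mGal
Free-air anomaly = 981455.59 − 981894.98 + (440.99) = 1.60 mGal
Bouguer slab correction = 0.04193 × 2.43 × 1429.0 = 145.60 mGal
Simple Bouguer anomaly = 1.60 − (145.60) = -144.00 mGal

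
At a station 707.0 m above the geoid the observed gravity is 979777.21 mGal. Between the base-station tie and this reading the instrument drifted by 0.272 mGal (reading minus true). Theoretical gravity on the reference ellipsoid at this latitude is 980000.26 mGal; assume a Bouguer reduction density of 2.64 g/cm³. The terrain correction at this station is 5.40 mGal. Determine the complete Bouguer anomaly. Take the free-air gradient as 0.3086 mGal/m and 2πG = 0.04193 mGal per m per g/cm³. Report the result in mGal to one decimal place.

-78.0

Drift-corrected reading = 979777.21 − (0.272) = 979776.938 mGal
Free-air correction = 0.3086 × 707.0 = 218.18 mGal
Free-air anomaly = 979776.938 − 980000.26 + (218.18) = -5.142 mGal
Bouguer slab correction = 0.04193 × 2.64 × 707.0 = 78.26 mGal
Simple Bouguer anomaly = -5.142 − (78.26) = -83.402 mGal
Complete Bouguer anomaly = -83.402 + 5.40 = -78.002 mGal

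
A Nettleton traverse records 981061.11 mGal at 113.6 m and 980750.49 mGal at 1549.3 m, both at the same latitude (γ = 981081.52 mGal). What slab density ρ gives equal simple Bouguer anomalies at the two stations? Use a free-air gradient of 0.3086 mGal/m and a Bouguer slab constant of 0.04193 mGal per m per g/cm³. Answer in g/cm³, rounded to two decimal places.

2.20

Δg_obs = 980750.49 − 981061.11 = -310.62 mGal over Δh = 1549.3 − 113.6 = 1435.7 m
Equal Bouguer anomalies ⇒ Δg_obs + (0.3086 − 0.04193ρ)·Δh = 0
0.3086 − 0.04193ρ = −Δg_obs/Δh = 0.21635
ρ = (0.3086 − 0.21635) / 0.04193 = 2.20 g/cm³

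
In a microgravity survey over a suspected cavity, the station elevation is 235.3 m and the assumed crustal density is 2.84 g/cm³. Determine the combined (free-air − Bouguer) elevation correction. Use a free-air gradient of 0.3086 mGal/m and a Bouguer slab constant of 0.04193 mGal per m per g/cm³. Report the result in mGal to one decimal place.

Combined gradient = 0.3086 − 0.04193 × 2.84 = 0.1895188 mGal/m
Combined elevation correction = 0.1895188 × 235.3 = 44.6 mGal

44.6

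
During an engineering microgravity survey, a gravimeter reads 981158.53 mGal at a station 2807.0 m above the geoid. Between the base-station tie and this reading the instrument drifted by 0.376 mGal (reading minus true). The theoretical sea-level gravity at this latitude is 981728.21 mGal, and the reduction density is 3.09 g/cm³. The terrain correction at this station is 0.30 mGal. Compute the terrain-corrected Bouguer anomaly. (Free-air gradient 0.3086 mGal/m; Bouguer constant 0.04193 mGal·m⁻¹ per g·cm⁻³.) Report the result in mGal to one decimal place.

Drift-corrected reading = 981158.53 − (0.376) = 981158.154 mGal
Free-air correction = 0.3086 × 2807.0 = 866.24 mGal
Free-air anomaly = 981158.154 − 981728.21 + (866.24) = 296.184 mGal
Bouguer slab correction = 0.04193 × 3.09 × 2807.0 = 363.69 mGal
Simple Bouguer anomaly = 296.184 − (363.69) = -67.506 mGal
Complete Bouguer anomaly = -67.506 + 0.30 = -67.206 mGal

-67.2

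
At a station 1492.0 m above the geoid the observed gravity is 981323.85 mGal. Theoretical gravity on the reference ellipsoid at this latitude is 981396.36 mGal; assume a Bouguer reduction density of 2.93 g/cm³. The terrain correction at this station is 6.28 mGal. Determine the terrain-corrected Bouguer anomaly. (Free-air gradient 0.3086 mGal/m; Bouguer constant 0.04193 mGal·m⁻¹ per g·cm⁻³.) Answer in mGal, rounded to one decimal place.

Free-air correction = 0.3086 × 1492.0 = 460.43 mGal
Free-air anomaly = 981323.85 − 981396.36 + (460.43) = 387.92 mGal
Bouguer slab correction = 0.04193 × 2.93 × 1492.0 = 183.30 mGal
Simple Bouguer anomaly = 387.92 − (183.30) = 204.62 mGal
Complete Bouguer anomaly = 204.62 + 6.28 = 210.90 mGal

210.9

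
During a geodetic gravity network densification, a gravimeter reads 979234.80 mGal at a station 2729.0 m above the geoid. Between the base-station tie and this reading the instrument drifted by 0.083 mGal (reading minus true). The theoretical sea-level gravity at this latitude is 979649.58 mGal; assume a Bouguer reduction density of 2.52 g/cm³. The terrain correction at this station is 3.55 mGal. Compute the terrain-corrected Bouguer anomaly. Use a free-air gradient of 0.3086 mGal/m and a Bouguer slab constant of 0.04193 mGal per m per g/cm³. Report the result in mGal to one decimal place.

Drift-corrected reading = 979234.80 − (0.083) = 979234.717 mGal
Free-air correction = 0.3086 × 2729.0 = 842.17 mGal
Free-air anomaly = 979234.717 − 979649.58 + (842.17) = 427.307 mGal
Bouguer slab correction = 0.04193 × 2.52 × 2729.0 = 288.36 mGal
Simple Bouguer anomaly = 427.307 − (288.36) = 138.947 mGal
Complete Bouguer anomaly = 138.947 + 3.55 = 142.497 mGal

142.5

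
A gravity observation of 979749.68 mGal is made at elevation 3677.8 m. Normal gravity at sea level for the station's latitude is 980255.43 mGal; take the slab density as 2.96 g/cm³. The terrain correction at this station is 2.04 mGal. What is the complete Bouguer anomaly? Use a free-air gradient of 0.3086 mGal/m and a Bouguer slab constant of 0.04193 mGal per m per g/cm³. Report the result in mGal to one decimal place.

174.8

Free-air correction = 0.3086 × 3677.8 = 1134.97 mGal
Free-air anomaly = 979749.68 − 980255.43 + (1134.97) = 629.22 mGal
Bouguer slab correction = 0.04193 × 2.96 × 3677.8 = 456.46 mGal
Simple Bouguer anomaly = 629.22 − (456.46) = 172.76 mGal
Complete Bouguer anomaly = 172.76 + 2.04 = 174.80 mGal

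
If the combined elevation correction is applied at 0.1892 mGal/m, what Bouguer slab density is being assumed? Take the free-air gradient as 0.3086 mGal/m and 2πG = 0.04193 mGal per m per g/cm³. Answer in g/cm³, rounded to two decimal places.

0.1892 = 0.3086 − 0.04193 × ρ
ρ = (0.3086 − 0.1892) / 0.04193 = 2.85 g/cm³

2.85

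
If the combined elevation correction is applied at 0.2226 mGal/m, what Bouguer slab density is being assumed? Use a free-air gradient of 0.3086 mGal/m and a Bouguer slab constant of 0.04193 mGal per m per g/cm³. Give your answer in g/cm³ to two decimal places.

2.05

0.2226 = 0.3086 − 0.04193 × ρ
ρ = (0.3086 − 0.2226) / 0.04193 = 2.05 g/cm³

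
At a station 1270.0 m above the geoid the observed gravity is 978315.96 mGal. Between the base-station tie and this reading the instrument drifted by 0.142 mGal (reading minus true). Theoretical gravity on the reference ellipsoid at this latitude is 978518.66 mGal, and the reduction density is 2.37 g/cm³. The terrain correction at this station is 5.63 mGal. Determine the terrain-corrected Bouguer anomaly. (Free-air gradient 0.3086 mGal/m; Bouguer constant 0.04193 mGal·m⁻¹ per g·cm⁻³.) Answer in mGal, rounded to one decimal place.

68.5

Drift-corrected reading = 978315.96 − (0.142) = 978315.818 mGal
Free-air correction = 0.3086 × 1270.0 = 391.92 mGal
Free-air anomaly = 978315.818 − 978518.66 + (391.92) = 189.078 mGal
Bouguer slab correction = 0.04193 × 2.37 × 1270.0 = 126.21 mGal
Simple Bouguer anomaly = 189.078 − (126.21) = 62.868 mGal
Complete Bouguer anomaly = 62.868 + 5.63 = 68.498 mGal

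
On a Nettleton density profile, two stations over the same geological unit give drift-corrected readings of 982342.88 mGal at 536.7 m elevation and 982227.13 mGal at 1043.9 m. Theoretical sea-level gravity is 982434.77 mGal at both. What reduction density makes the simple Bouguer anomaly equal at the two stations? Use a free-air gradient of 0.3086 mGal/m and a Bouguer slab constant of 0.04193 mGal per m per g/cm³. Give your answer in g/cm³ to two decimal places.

1.92

Δg_obs = 982227.13 − 982342.88 = -115.75 mGal over Δh = 1043.9 − 536.7 = 507.2 m
Equal Bouguer anomalies ⇒ Δg_obs + (0.3086 − 0.04193ρ)·Δh = 0
0.3086 − 0.04193ρ = −Δg_obs/Δh = 0.22821
ρ = (0.3086 − 0.22821) / 0.04193 = 1.92 g/cm³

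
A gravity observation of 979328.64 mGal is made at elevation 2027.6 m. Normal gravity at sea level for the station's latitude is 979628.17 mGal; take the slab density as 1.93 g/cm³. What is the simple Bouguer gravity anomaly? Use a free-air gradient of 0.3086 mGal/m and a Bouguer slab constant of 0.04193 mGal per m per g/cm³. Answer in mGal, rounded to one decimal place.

Free-air correction = 0.3086 × 2027.6 = 625.72 mGal
Free-air anomaly = 979328.64 − 979628.17 + (625.72) = 326.19 mGal
Bouguer slab correction = 0.04193 × 1.93 × 2027.6 = 164.08 mGal
Simple Bouguer anomaly = 326.19 − (164.08) = 162.11 mGal

162.1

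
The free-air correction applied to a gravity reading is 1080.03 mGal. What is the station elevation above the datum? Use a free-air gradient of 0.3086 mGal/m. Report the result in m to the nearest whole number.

h = 1080.03 / 0.3086 = 3499.77 m

3500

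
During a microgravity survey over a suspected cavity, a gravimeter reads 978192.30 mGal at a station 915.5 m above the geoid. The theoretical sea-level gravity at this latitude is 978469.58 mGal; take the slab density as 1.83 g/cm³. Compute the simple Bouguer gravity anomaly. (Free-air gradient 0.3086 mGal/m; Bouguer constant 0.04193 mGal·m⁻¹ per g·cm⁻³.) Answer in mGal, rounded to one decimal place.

Free-air correction = 0.3086 × 915.5 = 282.52 mGal
Free-air anomaly = 978192.30 − 978469.58 + (282.52) = 5.24 mGal
Bouguer slab correction = 0.04193 × 1.83 × 915.5 = 70.25 mGal
Simple Bouguer anomaly = 5.24 − (70.25) = -65.01 mGal

-65.0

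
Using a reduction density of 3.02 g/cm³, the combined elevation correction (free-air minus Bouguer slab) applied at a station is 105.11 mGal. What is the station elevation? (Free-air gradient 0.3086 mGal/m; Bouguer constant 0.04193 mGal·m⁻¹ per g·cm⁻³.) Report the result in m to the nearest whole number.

578

Combined gradient = 0.3086 − 0.04193 × 3.02 = 0.1819714 mGal/m
h = 105.11 / 0.1819714 = 577.62 m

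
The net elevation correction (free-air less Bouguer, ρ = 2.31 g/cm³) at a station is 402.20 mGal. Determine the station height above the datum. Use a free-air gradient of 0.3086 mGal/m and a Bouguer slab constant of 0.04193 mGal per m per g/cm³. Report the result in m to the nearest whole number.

1899

Combined gradient = 0.3086 − 0.04193 × 2.31 = 0.2117417 mGal/m
h = 402.20 / 0.2117417 = 1899.48 m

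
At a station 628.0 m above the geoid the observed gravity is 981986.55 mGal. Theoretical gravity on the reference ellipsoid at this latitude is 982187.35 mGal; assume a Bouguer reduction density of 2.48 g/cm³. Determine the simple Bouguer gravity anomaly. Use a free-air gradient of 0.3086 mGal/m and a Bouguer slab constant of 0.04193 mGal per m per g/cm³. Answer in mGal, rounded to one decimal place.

Free-air correction = 0.3086 × 628.0 = 193.80 mGal
Free-air anomaly = 981986.55 − 982187.35 + (193.80) = -7.00 mGal
Bouguer slab correction = 0.04193 × 2.48 × 628.0 = 65.30 mGal
Simple Bouguer anomaly = -7.00 − (65.30) = -72.30 mGal

-72.3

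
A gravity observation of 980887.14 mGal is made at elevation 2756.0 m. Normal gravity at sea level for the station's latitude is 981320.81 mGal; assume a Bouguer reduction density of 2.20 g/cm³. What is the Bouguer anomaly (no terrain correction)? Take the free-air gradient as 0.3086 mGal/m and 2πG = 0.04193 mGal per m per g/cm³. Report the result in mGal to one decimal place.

162.6

Free-air correction = 0.3086 × 2756.0 = 850.50 mGal
Free-air anomaly = 980887.14 − 981320.81 + (850.50) = 416.83 mGal
Bouguer slab correction = 0.04193 × 2.20 × 2756.0 = 254.23 mGal
Simple Bouguer anomaly = 416.83 − (254.23) = 162.60 mGal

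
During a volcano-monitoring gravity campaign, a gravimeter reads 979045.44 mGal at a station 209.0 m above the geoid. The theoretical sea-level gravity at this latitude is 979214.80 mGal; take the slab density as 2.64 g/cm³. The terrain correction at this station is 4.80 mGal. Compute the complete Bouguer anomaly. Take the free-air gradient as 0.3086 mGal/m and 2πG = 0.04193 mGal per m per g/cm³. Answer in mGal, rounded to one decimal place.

-123.2

Free-air correction = 0.3086 × 209.0 = 64.50 mGal
Free-air anomaly = 979045.44 − 979214.80 + (64.50) = -104.86 mGal
Bouguer slab correction = 0.04193 × 2.64 × 209.0 = 23.14 mGal
Simple Bouguer anomaly = -104.86 − (23.14) = -128.00 mGal
Complete Bouguer anomaly = -128.00 + 4.80 = -123.20 mGal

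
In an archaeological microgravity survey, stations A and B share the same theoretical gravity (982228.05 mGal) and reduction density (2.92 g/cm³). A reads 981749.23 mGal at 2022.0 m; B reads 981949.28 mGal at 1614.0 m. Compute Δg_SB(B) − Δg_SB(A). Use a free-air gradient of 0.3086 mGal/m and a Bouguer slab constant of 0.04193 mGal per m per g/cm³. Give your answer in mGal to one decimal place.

124.1

Δg_SB(A) = 981749.23 − 982228.05 + 0.3086×2022.0 − 0.04193×2.92×2022.0 = -102.40 mGal
Δg_SB(B) = 981949.28 − 982228.05 + 0.3086×1614.0 − 0.04193×2.92×1614.0 = 21.70 mGal
Difference = 21.70 − (-102.40) = 124.10 mGal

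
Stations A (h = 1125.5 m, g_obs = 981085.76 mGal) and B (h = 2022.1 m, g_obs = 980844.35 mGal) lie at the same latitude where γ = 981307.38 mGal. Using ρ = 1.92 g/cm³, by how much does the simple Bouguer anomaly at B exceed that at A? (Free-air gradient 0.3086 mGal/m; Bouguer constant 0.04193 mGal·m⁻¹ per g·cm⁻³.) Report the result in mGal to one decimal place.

-36.9

Δg_SB(A) = 981085.76 − 981307.38 + 0.3086×1125.5 − 0.04193×1.92×1125.5 = 35.10 mGal
Δg_SB(B) = 980844.35 − 981307.38 + 0.3086×2022.1 − 0.04193×1.92×2022.1 = -1.80 mGal
Difference = -1.80 − (35.10) = -36.90 mGal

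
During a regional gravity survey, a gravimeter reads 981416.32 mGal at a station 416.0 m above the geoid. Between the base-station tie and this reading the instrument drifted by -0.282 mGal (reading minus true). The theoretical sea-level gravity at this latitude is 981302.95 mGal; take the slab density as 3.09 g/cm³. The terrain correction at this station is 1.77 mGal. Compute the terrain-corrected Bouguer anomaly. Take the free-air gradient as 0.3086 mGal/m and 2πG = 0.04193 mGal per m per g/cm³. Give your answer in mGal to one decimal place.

189.9

Drift-corrected reading = 981416.32 − (-0.282) = 981416.602 mGal
Free-air correction = 0.3086 × 416.0 = 128.38 mGal
Free-air anomaly = 981416.602 − 981302.95 + (128.38) = 242.032 mGal
Bouguer slab correction = 0.04193 × 3.09 × 416.0 = 53.90 mGal
Simple Bouguer anomaly = 242.032 − (53.90) = 188.132 mGal
Complete Bouguer anomaly = 188.132 + 1.77 = 189.902 mGal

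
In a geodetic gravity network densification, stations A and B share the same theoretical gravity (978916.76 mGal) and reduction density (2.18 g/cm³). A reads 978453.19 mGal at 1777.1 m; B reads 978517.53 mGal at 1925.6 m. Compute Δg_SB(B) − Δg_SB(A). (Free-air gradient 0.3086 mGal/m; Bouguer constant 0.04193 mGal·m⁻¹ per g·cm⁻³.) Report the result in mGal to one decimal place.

96.6

Δg_SB(A) = 978453.19 − 978916.76 + 0.3086×1777.1 − 0.04193×2.18×1777.1 = -77.60 mGal
Δg_SB(B) = 978517.53 − 978916.76 + 0.3086×1925.6 − 0.04193×2.18×1925.6 = 19.00 mGal
Difference = 19.00 − (-77.60) = 96.60 mGal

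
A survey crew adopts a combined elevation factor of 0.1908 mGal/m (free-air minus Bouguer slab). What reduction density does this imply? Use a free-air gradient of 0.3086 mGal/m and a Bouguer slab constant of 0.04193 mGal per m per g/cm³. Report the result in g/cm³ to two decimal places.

0.1908 = 0.3086 − 0.04193 × ρ
ρ = (0.3086 − 0.1908) / 0.04193 = 2.81 g/cm³

2.81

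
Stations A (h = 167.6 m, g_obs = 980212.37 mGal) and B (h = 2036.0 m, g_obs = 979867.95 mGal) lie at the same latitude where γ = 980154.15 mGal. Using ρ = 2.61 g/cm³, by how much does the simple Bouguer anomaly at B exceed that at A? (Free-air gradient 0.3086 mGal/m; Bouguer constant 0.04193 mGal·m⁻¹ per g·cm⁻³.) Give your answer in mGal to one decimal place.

Δg_SB(A) = 980212.37 − 980154.15 + 0.3086×167.6 − 0.04193×2.61×167.6 = 91.60 mGal
Δg_SB(B) = 979867.95 − 980154.15 + 0.3086×2036.0 − 0.04193×2.61×2036.0 = 119.30 mGal
Difference = 119.30 − (91.60) = 27.70 mGal

27.7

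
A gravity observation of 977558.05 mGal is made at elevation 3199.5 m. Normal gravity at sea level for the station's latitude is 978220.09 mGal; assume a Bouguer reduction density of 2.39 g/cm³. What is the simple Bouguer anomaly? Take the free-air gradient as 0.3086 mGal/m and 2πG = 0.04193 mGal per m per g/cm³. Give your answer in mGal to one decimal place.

Free-air correction = 0.3086 × 3199.5 = 987.37 mGal
Free-air anomaly = 977558.05 − 978220.09 + (987.37) = 325.33 mGal
Bouguer slab correction = 0.04193 × 2.39 × 3199.5 = 320.63 mGal
Simple Bouguer anomaly = 325.33 − (320.63) = 4.70 mGal

4.7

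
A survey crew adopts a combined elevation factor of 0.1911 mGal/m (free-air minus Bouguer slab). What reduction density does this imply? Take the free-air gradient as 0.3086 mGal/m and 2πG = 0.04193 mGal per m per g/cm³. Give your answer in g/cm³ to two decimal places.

2.80

0.1911 = 0.3086 − 0.04193 × ρ
ρ = (0.3086 − 0.1911) / 0.04193 = 2.80 g/cm³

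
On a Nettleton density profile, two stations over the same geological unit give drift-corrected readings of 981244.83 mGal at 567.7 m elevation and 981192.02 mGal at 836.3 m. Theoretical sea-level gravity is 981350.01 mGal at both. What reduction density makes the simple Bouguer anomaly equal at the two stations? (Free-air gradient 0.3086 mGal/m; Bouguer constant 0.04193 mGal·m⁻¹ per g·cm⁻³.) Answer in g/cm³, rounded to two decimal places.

Δg_obs = 981192.02 − 981244.83 = -52.81 mGal over Δh = 836.3 − 567.7 = 268.6 m
Equal Bouguer anomalies ⇒ Δg_obs + (0.3086 − 0.04193ρ)·Δh = 0
0.3086 − 0.04193ρ = −Δg_obs/Δh = 0.19661
ρ = (0.3086 − 0.19661) / 0.04193 = 2.67 g/cm³

2.67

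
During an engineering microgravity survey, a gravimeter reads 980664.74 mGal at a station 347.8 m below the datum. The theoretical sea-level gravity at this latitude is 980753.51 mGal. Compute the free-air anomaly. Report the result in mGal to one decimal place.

Free-air correction = 0.3086 × -347.8 = -107.33 mGal
Free-air anomaly = 980664.74 − 980753.51 + (-107.33) = -196.10 mGal

-196.1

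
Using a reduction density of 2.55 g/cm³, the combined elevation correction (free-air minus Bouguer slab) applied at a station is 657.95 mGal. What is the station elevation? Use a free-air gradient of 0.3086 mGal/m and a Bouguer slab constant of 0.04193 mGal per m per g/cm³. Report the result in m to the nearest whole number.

3262

Combined gradient = 0.3086 − 0.04193 × 2.55 = 0.2016785 mGal/m
h = 657.95 / 0.2016785 = 3262.37 m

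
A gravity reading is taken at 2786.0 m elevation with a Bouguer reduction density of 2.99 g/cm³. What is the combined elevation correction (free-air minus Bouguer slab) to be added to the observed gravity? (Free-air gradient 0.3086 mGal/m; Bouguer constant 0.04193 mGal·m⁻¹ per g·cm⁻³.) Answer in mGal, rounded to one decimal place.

510.5

Combined gradient = 0.3086 − 0.04193 × 2.99 = 0.1832293 mGal/m
Combined elevation correction = 0.1832293 × 2786.0 = 510.5 mGal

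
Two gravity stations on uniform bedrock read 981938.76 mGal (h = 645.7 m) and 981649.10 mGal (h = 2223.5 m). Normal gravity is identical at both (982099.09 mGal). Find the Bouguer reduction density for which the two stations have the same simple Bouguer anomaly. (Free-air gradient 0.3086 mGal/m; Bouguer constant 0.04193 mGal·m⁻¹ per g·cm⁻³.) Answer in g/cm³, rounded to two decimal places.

2.98

Δg_obs = 981649.10 − 981938.76 = -289.66 mGal over Δh = 2223.5 − 645.7 = 1577.8 m
Equal Bouguer anomalies ⇒ Δg_obs + (0.3086 − 0.04193ρ)·Δh = 0
0.3086 − 0.04193ρ = −Δg_obs/Δh = 0.18358
ρ = (0.3086 − 0.18358) / 0.04193 = 2.98 g/cm³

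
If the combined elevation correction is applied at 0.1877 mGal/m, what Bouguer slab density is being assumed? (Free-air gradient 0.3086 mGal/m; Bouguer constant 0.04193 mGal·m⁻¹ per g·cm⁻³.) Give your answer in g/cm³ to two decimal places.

2.88

0.1877 = 0.3086 − 0.04193 × ρ
ρ = (0.3086 − 0.1877) / 0.04193 = 2.88 g/cm³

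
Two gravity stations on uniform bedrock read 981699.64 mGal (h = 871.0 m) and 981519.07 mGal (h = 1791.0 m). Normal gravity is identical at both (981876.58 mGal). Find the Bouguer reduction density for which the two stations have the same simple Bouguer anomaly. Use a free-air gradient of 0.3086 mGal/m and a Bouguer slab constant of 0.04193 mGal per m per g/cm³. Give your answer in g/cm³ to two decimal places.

Δg_obs = 981519.07 − 981699.64 = -180.57 mGal over Δh = 1791.0 − 871.0 = 920.0 m
Equal Bouguer anomalies ⇒ Δg_obs + (0.3086 − 0.04193ρ)·Δh = 0
0.3086 − 0.04193ρ = −Δg_obs/Δh = 0.19627
ρ = (0.3086 − 0.19627) / 0.04193 = 2.68 g/cm³

2.68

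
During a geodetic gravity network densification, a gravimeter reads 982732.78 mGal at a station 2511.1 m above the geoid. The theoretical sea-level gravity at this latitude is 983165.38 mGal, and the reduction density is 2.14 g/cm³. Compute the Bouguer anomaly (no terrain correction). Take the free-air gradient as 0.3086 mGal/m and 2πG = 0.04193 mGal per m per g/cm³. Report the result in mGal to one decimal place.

Free-air correction = 0.3086 × 2511.1 = 774.93 mGal
Free-air anomaly = 982732.78 − 983165.38 + (774.93) = 342.33 mGal
Bouguer slab correction = 0.04193 × 2.14 × 2511.1 = 225.32 mGal
Simple Bouguer anomaly = 342.33 − (225.32) = 117.01 mGal

117.0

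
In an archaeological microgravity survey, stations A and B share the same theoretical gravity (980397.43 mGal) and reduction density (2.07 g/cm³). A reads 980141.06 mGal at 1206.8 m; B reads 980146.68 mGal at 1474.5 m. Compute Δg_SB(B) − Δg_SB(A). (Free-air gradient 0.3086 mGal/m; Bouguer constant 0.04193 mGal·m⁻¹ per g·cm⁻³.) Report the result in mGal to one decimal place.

Δg_SB(A) = 980141.06 − 980397.43 + 0.3086×1206.8 − 0.04193×2.07×1206.8 = 11.30 mGal
Δg_SB(B) = 980146.68 − 980397.43 + 0.3086×1474.5 − 0.04193×2.07×1474.5 = 76.30 mGal
Difference = 76.30 − (11.30) = 65.00 mGal

65.0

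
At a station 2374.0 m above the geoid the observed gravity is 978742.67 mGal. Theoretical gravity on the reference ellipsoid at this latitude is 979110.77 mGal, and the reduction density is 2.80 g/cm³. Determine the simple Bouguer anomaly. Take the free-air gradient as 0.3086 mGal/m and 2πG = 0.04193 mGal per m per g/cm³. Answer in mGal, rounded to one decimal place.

85.8

Free-air correction = 0.3086 × 2374.0 = 732.62 mGal
Free-air anomaly = 978742.67 − 979110.77 + (732.62) = 364.52 mGal
Bouguer slab correction = 0.04193 × 2.80 × 2374.0 = 278.72 mGal
Simple Bouguer anomaly = 364.52 − (278.72) = 85.80 mGal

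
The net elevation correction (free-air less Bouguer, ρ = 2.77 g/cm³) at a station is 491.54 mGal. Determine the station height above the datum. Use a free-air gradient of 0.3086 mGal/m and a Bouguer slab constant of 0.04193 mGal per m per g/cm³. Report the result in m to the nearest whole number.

Combined gradient = 0.3086 − 0.04193 × 2.77 = 0.1924539 mGal/m
h = 491.54 / 0.1924539 = 2554.07 m

2554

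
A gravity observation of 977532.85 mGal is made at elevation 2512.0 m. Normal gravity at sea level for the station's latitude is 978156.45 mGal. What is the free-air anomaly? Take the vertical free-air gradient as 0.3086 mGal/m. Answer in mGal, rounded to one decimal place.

Free-air correction = 0.3086 × 2512.0 = 775.20 mGal
Free-air anomaly = 977532.85 − 978156.45 + (775.20) = 151.60 mGal

151.6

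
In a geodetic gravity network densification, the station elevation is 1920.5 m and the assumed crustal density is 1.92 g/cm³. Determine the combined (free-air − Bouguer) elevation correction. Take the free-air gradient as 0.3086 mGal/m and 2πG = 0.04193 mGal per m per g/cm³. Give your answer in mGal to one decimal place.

Combined gradient = 0.3086 − 0.04193 × 1.92 = 0.2280944 mGal/m
Combined elevation correction = 0.2280944 × 1920.5 = 438.1 mGal

438.1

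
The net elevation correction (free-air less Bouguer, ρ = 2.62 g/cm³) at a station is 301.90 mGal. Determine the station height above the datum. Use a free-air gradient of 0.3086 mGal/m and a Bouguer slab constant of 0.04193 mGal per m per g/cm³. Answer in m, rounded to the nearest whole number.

1519

Combined gradient = 0.3086 − 0.04193 × 2.62 = 0.1987434 mGal/m
h = 301.90 / 0.1987434 = 1519.04 m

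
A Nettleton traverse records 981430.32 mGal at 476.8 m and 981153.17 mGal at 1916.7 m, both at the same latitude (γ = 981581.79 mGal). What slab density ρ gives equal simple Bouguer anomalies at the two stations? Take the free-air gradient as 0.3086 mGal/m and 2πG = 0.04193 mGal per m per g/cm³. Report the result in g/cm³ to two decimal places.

Δg_obs = 981153.17 − 981430.32 = -277.15 mGal over Δh = 1916.7 − 476.8 = 1439.9 m
Equal Bouguer anomalies ⇒ Δg_obs + (0.3086 − 0.04193ρ)·Δh = 0
0.3086 − 0.04193ρ = −Δg_obs/Δh = 0.19248
ρ = (0.3086 − 0.19248) / 0.04193 = 2.77 g/cm³

2.77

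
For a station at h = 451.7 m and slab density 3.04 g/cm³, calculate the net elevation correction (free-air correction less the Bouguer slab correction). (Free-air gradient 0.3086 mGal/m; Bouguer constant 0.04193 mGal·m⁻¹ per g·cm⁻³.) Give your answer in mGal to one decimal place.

Combined gradient = 0.3086 − 0.04193 × 3.04 = 0.1811328 mGal/m
Combined elevation correction = 0.1811328 × 451.7 = 81.8 mGal

81.8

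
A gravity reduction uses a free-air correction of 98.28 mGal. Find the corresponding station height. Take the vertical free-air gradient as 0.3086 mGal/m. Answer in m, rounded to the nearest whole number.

318

h = 98.28 / 0.3086 = 318.47 m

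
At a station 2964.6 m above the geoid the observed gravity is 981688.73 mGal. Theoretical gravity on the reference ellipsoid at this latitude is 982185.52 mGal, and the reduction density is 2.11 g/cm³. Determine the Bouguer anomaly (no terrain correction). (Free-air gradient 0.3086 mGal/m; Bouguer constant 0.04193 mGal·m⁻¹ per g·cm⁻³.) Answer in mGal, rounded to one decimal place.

155.8

Free-air correction = 0.3086 × 2964.6 = 914.88 mGal
Free-air anomaly = 981688.73 − 982185.52 + (914.88) = 418.09 mGal
Bouguer slab correction = 0.04193 × 2.11 × 2964.6 = 262.28 mGal
Simple Bouguer anomaly = 418.09 − (262.28) = 155.81 mGal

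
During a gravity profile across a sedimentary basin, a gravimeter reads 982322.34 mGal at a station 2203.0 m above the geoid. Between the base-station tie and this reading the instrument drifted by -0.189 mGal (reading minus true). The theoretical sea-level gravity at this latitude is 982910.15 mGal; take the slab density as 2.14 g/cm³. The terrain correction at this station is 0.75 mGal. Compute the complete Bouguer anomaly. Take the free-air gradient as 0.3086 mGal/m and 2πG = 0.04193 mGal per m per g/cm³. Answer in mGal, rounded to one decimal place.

Drift-corrected reading = 982322.34 − (-0.189) = 982322.529 mGal
Free-air correction = 0.3086 × 2203.0 = 679.85 mGal
Free-air anomaly = 982322.529 − 982910.15 + (679.85) = 92.229 mGal
Bouguer slab correction = 0.04193 × 2.14 × 2203.0 = 197.68 mGal
Simple Bouguer anomaly = 92.229 − (197.68) = -105.451 mGal
Complete Bouguer anomaly = -105.451 + 0.75 = -104.701 mGal

-104.7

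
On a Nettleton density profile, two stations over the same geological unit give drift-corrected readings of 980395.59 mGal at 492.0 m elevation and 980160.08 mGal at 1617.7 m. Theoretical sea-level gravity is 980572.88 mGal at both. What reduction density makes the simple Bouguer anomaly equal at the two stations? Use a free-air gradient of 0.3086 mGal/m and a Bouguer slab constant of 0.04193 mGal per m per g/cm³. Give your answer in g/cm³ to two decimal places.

2.37

Δg_obs = 980160.08 − 980395.59 = -235.51 mGal over Δh = 1617.7 − 492.0 = 1125.7 m
Equal Bouguer anomalies ⇒ Δg_obs + (0.3086 − 0.04193ρ)·Δh = 0
0.3086 − 0.04193ρ = −Δg_obs/Δh = 0.20921
ρ = (0.3086 − 0.20921) / 0.04193 = 2.37 g/cm³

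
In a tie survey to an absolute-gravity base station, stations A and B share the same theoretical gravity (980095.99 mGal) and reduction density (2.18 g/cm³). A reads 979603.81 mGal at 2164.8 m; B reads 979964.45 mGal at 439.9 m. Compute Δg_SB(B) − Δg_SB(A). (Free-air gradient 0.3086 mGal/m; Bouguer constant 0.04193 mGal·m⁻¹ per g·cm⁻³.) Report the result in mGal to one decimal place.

Δg_SB(A) = 979603.81 − 980095.99 + 0.3086×2164.8 − 0.04193×2.18×2164.8 = -22.00 mGal
Δg_SB(B) = 979964.45 − 980095.99 + 0.3086×439.9 − 0.04193×2.18×439.9 = -36.00 mGal
Difference = -36.00 − (-22.00) = -14.00 mGal

-14.0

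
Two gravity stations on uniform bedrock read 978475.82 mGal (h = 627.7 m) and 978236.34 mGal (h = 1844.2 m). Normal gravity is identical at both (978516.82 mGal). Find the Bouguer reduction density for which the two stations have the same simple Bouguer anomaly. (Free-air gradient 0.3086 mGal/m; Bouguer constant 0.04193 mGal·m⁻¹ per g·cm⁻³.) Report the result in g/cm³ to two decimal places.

Δg_obs = 978236.34 − 978475.82 = -239.48 mGal over Δh = 1844.2 − 627.7 = 1216.5 m
Equal Bouguer anomalies ⇒ Δg_obs + (0.3086 − 0.04193ρ)·Δh = 0
0.3086 − 0.04193ρ = −Δg_obs/Δh = 0.19686
ρ = (0.3086 − 0.19686) / 0.04193 = 2.66 g/cm³

2.66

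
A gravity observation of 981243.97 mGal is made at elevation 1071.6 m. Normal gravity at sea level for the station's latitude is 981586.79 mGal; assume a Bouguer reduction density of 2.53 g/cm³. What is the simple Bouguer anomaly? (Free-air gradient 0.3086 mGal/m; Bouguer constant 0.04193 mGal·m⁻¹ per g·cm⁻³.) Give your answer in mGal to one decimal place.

Free-air correction = 0.3086 × 1071.6 = 330.70 mGal
Free-air anomaly = 981243.97 − 981586.79 + (330.70) = -12.12 mGal
Bouguer slab correction = 0.04193 × 2.53 × 1071.6 = 113.68 mGal
Simple Bouguer anomaly = -12.12 − (113.68) = -125.80 mGal

-125.8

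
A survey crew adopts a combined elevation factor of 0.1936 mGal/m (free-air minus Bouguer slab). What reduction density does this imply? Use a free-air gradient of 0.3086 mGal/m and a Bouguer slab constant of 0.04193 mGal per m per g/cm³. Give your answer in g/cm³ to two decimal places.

0.1936 = 0.3086 − 0.04193 × ρ
ρ = (0.3086 − 0.1936) / 0.04193 = 2.74 g/cm³

2.74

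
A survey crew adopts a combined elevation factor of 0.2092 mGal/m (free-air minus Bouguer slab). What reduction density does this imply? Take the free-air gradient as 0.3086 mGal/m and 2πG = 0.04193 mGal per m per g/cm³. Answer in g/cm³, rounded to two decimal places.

0.2092 = 0.3086 − 0.04193 × ρ
ρ = (0.3086 − 0.2092) / 0.04193 = 2.37 g/cm³

2.37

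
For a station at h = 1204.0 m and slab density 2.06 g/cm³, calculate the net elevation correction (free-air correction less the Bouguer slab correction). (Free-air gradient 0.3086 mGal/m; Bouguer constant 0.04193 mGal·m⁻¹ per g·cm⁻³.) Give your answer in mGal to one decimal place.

267.6

Combined gradient = 0.3086 − 0.04193 × 2.06 = 0.2222242 mGal/m
Combined elevation correction = 0.2222242 × 1204.0 = 267.6 mGal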